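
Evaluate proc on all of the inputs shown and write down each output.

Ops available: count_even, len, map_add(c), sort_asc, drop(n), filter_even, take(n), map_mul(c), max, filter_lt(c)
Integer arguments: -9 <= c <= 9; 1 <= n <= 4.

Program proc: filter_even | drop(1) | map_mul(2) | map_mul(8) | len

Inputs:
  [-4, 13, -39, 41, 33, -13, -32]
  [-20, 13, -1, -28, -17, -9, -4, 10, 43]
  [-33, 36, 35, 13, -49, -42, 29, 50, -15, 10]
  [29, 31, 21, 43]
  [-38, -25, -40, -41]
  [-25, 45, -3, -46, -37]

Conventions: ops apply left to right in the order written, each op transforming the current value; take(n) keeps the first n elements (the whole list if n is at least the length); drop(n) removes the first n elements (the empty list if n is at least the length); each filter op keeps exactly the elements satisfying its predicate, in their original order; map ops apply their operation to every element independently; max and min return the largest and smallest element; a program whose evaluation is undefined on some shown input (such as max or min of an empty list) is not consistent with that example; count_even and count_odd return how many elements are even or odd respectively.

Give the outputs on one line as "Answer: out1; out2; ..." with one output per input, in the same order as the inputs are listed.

1; 3; 3; 0; 1; 0

Execution, op by op:
  [-4, 13, -39, 41, 33, -13, -32] -> [-4, -32] -> [-32] -> [-64] -> [-512] -> 1
  [-20, 13, -1, -28, -17, -9, -4, 10, 43] -> [-20, -28, -4, 10] -> [-28, -4, 10] -> [-56, -8, 20] -> [-448, -64, 160] -> 3
  [-33, 36, 35, 13, -49, -42, 29, 50, -15, 10] -> [36, -42, 50, 10] -> [-42, 50, 10] -> [-84, 100, 20] -> [-672, 800, 160] -> 3
  [29, 31, 21, 43] -> [] -> [] -> [] -> [] -> 0
  [-38, -25, -40, -41] -> [-38, -40] -> [-40] -> [-80] -> [-640] -> 1
  [-25, 45, -3, -46, -37] -> [-46] -> [] -> [] -> [] -> 0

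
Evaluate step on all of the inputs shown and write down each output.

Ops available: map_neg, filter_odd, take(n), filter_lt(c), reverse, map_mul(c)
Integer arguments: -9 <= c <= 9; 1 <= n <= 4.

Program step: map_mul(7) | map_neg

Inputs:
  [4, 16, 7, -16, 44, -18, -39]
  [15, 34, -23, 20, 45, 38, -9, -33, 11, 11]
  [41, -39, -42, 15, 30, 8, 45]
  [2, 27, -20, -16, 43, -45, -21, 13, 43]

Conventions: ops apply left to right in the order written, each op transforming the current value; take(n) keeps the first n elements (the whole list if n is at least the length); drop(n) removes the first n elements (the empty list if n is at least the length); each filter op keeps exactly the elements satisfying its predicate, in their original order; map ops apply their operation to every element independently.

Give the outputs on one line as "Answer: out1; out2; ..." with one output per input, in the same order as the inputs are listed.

[-28, -112, -49, 112, -308, 126, 273]; [-105, -238, 161, -140, -315, -266, 63, 231, -77, -77]; [-287, 273, 294, -105, -210, -56, -315]; [-14, -189, 140, 112, -301, 315, 147, -91, -301]

Execution, op by op:
  [4, 16, 7, -16, 44, -18, -39] -> [28, 112, 49, -112, 308, -126, -273] -> [-28, -112, -49, 112, -308, 126, 273]
  [15, 34, -23, 20, 45, 38, -9, -33, 11, 11] -> [105, 238, -161, 140, 315, 266, -63, -231, 77, 77] -> [-105, -238, 161, -140, -315, -266, 63, 231, -77, -77]
  [41, -39, -42, 15, 30, 8, 45] -> [287, -273, -294, 105, 210, 56, 315] -> [-287, 273, 294, -105, -210, -56, -315]
  [2, 27, -20, -16, 43, -45, -21, 13, 43] -> [14, 189, -140, -112, 301, -315, -147, 91, 301] -> [-14, -189, 140, 112, -301, 315, 147, -91, -301]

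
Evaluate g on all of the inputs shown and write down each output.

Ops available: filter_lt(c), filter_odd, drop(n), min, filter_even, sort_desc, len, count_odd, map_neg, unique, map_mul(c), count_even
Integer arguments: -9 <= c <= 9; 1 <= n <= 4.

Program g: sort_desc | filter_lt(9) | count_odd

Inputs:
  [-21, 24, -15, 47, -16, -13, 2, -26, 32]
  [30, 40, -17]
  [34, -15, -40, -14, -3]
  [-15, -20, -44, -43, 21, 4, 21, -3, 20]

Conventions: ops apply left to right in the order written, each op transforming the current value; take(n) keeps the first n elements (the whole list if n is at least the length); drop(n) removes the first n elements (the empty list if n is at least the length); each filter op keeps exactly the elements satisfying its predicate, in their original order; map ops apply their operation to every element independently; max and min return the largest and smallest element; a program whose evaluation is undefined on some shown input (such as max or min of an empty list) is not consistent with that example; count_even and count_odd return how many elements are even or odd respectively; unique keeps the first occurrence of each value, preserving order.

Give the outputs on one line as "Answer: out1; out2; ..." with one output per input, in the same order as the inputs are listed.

Execution, op by op:
  [-21, 24, -15, 47, -16, -13, 2, -26, 32] -> [47, 32, 24, 2, -13, -15, -16, -21, -26] -> [2, -13, -15, -16, -21, -26] -> 3
  [30, 40, -17] -> [40, 30, -17] -> [-17] -> 1
  [34, -15, -40, -14, -3] -> [34, -3, -14, -15, -40] -> [-3, -14, -15, -40] -> 2
  [-15, -20, -44, -43, 21, 4, 21, -3, 20] -> [21, 21, 20, 4, -3, -15, -20, -43, -44] -> [4, -3, -15, -20, -43, -44] -> 3

3; 1; 2; 3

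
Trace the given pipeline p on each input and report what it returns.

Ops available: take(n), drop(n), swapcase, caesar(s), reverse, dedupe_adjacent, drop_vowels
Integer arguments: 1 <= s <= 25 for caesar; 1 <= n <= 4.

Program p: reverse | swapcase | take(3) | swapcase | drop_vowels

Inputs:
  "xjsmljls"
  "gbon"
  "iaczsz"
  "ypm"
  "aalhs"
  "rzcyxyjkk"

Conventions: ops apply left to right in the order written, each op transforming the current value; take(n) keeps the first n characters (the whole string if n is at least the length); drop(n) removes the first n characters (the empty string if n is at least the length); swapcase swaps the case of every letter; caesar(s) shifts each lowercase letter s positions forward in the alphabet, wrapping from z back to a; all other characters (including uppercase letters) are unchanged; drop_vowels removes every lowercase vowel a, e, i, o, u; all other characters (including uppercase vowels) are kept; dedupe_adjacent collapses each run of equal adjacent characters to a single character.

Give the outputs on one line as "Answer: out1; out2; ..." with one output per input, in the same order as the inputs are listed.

Execution, op by op:
  "xjsmljls" -> "sljlmsjx" -> "SLJLMSJX" -> "SLJ" -> "slj" -> "slj"
  "gbon" -> "nobg" -> "NOBG" -> "NOB" -> "nob" -> "nb"
  "iaczsz" -> "zszcai" -> "ZSZCAI" -> "ZSZ" -> "zsz" -> "zsz"
  "ypm" -> "mpy" -> "MPY" -> "MPY" -> "mpy" -> "mpy"
  "aalhs" -> "shlaa" -> "SHLAA" -> "SHL" -> "shl" -> "shl"
  "rzcyxyjkk" -> "kkjyxyczr" -> "KKJYXYCZR" -> "KKJ" -> "kkj" -> "kkj"

"slj"; "nb"; "zsz"; "mpy"; "shl"; "kkj"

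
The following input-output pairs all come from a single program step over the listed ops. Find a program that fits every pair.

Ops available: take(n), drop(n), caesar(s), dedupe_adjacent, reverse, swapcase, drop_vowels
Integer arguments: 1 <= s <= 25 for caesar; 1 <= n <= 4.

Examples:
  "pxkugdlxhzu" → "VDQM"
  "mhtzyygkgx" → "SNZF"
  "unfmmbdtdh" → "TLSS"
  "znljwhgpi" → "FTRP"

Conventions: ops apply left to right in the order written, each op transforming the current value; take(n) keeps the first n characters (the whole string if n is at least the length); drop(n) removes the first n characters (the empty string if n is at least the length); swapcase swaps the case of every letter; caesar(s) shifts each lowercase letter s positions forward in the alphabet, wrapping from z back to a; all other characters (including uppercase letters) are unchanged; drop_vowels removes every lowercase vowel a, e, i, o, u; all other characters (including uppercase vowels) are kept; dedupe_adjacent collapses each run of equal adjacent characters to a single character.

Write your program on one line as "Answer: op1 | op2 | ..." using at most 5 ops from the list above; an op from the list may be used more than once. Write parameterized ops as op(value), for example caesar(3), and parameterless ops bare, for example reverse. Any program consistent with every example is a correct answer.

drop_vowels | take(4) | caesar(6) | swapcase

Check, running the answer program on each example:
  "pxkugdlxhzu" -> "pxkgdlxhz" -> "pxkg" -> "vdqm" -> "VDQM"
  "mhtzyygkgx" -> "mhtzyygkgx" -> "mhtz" -> "snzf" -> "SNZF"
  "unfmmbdtdh" -> "nfmmbdtdh" -> "nfmm" -> "tlss" -> "TLSS"
  "znljwhgpi" -> "znljwhgp" -> "znlj" -> "ftrp" -> "FTRP"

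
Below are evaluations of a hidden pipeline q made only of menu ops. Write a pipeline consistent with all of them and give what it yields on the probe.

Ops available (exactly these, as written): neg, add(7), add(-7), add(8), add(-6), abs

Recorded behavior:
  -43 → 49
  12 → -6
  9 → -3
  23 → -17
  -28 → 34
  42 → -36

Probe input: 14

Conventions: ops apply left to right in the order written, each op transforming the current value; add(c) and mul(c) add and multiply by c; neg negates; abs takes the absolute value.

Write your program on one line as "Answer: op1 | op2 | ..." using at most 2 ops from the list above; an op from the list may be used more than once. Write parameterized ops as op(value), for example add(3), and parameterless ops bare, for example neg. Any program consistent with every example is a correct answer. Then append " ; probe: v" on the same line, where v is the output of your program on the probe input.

add(-6) | neg ; probe: -8

Check, running the answer program on each example:
  -43 -> -49 -> 49
  12 -> 6 -> -6
  9 -> 3 -> -3
  23 -> 17 -> -17
  -28 -> -34 -> 34
  42 -> 36 -> -36
  probe: 14 -> 8 -> -8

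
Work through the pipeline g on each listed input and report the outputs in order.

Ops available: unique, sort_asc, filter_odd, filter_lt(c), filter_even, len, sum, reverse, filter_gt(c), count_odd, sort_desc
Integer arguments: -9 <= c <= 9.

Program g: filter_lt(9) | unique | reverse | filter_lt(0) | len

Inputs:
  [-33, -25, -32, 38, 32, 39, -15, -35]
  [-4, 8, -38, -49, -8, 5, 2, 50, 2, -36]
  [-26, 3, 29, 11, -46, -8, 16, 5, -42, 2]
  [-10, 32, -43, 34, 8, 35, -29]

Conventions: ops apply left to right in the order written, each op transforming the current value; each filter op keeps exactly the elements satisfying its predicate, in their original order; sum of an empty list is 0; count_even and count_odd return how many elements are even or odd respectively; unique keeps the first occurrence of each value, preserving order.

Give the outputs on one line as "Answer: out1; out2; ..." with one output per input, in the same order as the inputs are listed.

Execution, op by op:
  [-33, -25, -32, 38, 32, 39, -15, -35] -> [-33, -25, -32, -15, -35] -> [-33, -25, -32, -15, -35] -> [-35, -15, -32, -25, -33] -> [-35, -15, -32, -25, -33] -> 5
  [-4, 8, -38, -49, -8, 5, 2, 50, 2, -36] -> [-4, 8, -38, -49, -8, 5, 2, 2, -36] -> [-4, 8, -38, -49, -8, 5, 2, -36] -> [-36, 2, 5, -8, -49, -38, 8, -4] -> [-36, -8, -49, -38, -4] -> 5
  [-26, 3, 29, 11, -46, -8, 16, 5, -42, 2] -> [-26, 3, -46, -8, 5, -42, 2] -> [-26, 3, -46, -8, 5, -42, 2] -> [2, -42, 5, -8, -46, 3, -26] -> [-42, -8, -46, -26] -> 4
  [-10, 32, -43, 34, 8, 35, -29] -> [-10, -43, 8, -29] -> [-10, -43, 8, -29] -> [-29, 8, -43, -10] -> [-29, -43, -10] -> 3

5; 5; 4; 3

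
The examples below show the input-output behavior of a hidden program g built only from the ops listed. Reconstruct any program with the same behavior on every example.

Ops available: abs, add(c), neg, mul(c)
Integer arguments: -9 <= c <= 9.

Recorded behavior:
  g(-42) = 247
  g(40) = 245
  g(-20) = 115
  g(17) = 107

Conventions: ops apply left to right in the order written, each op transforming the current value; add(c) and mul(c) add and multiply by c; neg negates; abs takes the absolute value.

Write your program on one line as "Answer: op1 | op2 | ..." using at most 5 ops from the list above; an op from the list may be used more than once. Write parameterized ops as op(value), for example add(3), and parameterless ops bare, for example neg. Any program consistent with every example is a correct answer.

mul(-6) | add(-8) | add(3) | abs

Check, running the answer program on each example:
  -42 -> 252 -> 244 -> 247 -> 247
  40 -> -240 -> -248 -> -245 -> 245
  -20 -> 120 -> 112 -> 115 -> 115
  17 -> -102 -> -110 -> -107 -> 107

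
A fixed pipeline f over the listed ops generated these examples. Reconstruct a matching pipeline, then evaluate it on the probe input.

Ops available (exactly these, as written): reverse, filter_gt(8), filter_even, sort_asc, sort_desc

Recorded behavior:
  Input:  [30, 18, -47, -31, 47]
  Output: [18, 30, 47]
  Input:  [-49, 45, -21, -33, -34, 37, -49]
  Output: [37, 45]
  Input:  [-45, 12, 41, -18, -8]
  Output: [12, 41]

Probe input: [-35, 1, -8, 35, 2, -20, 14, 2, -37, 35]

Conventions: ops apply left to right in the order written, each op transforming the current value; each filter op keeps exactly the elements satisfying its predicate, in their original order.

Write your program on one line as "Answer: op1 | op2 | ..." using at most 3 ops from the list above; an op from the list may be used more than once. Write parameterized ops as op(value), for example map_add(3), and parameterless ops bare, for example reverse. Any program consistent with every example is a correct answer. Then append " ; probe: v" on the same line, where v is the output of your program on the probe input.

filter_gt(8) | sort_asc ; probe: [14, 35, 35]

Check, running the answer program on each example:
  [30, 18, -47, -31, 47] -> [30, 18, 47] -> [18, 30, 47]
  [-49, 45, -21, -33, -34, 37, -49] -> [45, 37] -> [37, 45]
  [-45, 12, 41, -18, -8] -> [12, 41] -> [12, 41]
  probe: [-35, 1, -8, 35, 2, -20, 14, 2, -37, 35] -> [35, 14, 35] -> [14, 35, 35]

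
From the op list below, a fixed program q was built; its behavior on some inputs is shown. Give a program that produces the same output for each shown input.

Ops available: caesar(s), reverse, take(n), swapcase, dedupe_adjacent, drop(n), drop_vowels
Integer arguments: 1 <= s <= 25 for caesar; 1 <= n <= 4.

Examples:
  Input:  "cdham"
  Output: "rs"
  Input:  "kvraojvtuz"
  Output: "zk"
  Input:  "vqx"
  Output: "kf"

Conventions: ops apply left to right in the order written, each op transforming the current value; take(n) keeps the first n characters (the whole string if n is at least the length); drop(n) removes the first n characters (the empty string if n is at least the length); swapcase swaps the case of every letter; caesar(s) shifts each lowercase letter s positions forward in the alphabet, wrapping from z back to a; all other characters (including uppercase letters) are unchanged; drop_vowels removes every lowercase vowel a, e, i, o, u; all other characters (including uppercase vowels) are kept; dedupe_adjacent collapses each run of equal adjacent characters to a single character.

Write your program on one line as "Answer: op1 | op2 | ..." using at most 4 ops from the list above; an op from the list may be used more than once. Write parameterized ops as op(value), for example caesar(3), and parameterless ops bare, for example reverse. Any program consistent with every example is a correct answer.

drop_vowels | take(2) | caesar(15)

Check, running the answer program on each example:
  "cdham" -> "cdhm" -> "cd" -> "rs"
  "kvraojvtuz" -> "kvrjvtz" -> "kv" -> "zk"
  "vqx" -> "vqx" -> "vq" -> "kf"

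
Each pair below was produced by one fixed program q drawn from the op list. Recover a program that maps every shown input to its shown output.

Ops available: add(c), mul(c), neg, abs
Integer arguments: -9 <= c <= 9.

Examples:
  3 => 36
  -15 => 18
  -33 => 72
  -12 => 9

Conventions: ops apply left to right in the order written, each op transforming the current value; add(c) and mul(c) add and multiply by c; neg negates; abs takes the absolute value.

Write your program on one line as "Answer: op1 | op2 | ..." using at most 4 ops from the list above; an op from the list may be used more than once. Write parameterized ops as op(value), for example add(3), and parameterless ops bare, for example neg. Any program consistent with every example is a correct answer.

add(7) | add(2) | mul(3) | abs

Check, running the answer program on each example:
  3 -> 10 -> 12 -> 36 -> 36
  -15 -> -8 -> -6 -> -18 -> 18
  -33 -> -26 -> -24 -> -72 -> 72
  -12 -> -5 -> -3 -> -9 -> 9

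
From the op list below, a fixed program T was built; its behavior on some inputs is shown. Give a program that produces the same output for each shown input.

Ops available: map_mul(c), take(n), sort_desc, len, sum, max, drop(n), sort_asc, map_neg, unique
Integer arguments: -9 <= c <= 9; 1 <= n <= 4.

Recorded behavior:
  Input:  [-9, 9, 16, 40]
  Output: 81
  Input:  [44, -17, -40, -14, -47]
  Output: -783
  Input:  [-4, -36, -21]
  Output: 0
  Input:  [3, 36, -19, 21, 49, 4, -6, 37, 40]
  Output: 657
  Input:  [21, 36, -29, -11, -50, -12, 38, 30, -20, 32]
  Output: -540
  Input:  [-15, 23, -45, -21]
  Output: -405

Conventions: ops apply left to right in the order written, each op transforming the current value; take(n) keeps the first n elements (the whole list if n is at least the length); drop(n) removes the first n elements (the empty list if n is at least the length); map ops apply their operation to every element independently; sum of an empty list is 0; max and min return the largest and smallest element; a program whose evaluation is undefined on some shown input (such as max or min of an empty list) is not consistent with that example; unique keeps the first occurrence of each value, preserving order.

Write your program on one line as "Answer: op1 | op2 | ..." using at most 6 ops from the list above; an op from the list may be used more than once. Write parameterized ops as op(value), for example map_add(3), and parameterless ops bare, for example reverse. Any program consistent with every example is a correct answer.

drop(1) | sort_desc | drop(2) | map_mul(9) | sum

Check, running the answer program on each example:
  [-9, 9, 16, 40] -> [9, 16, 40] -> [40, 16, 9] -> [9] -> [81] -> 81
  [44, -17, -40, -14, -47] -> [-17, -40, -14, -47] -> [-14, -17, -40, -47] -> [-40, -47] -> [-360, -423] -> -783
  [-4, -36, -21] -> [-36, -21] -> [-21, -36] -> [] -> [] -> 0
  [3, 36, -19, 21, 49, 4, -6, 37, 40] -> [36, -19, 21, 49, 4, -6, 37, 40] -> [49, 40, 37, 36, 21, 4, -6, -19] -> [37, 36, 21, 4, -6, -19] -> [333, 324, 189, 36, -54, -171] -> 657
  [21, 36, -29, -11, -50, -12, 38, 30, -20, 32] -> [36, -29, -11, -50, -12, 38, 30, -20, 32] -> [38, 36, 32, 30, -11, -12, -20, -29, -50] -> [32, 30, -11, -12, -20, -29, -50] -> [288, 270, -99, -108, -180, -261, -450] -> -540
  [-15, 23, -45, -21] -> [23, -45, -21] -> [23, -21, -45] -> [-45] -> [-405] -> -405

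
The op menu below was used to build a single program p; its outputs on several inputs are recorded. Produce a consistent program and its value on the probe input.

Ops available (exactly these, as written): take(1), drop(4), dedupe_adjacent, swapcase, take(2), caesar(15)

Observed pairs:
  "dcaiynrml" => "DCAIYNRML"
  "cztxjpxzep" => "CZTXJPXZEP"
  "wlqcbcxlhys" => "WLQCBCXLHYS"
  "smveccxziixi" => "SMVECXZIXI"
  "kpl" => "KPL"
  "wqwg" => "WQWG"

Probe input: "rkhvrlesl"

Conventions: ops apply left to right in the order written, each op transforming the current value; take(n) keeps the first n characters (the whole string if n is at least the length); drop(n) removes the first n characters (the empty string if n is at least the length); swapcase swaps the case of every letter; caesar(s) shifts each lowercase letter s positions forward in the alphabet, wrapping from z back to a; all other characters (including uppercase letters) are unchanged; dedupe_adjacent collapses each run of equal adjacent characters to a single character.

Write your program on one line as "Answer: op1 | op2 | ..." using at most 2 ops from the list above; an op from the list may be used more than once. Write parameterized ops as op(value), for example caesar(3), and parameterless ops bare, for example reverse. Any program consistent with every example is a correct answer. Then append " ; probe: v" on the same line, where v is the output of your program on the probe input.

dedupe_adjacent | swapcase ; probe: "RKHVRLESL"

Check, running the answer program on each example:
  "dcaiynrml" -> "dcaiynrml" -> "DCAIYNRML"
  "cztxjpxzep" -> "cztxjpxzep" -> "CZTXJPXZEP"
  "wlqcbcxlhys" -> "wlqcbcxlhys" -> "WLQCBCXLHYS"
  "smveccxziixi" -> "smvecxzixi" -> "SMVECXZIXI"
  "kpl" -> "kpl" -> "KPL"
  "wqwg" -> "wqwg" -> "WQWG"
  probe: "rkhvrlesl" -> "rkhvrlesl" -> "RKHVRLESL"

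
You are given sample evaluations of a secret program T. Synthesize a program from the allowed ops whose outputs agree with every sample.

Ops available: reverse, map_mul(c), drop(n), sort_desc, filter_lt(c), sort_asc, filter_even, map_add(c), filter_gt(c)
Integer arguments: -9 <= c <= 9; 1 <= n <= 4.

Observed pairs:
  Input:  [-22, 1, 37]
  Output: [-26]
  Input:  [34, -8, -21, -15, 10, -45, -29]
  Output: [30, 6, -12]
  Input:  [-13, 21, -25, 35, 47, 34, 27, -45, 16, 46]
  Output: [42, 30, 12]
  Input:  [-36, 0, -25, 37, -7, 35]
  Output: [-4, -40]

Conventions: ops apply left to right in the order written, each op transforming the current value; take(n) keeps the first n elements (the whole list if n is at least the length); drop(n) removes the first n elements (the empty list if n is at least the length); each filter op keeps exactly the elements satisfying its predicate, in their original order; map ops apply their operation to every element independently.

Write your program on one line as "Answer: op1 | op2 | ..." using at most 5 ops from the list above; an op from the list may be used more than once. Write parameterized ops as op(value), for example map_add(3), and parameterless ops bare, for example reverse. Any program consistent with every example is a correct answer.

map_add(-1) | sort_asc | map_add(-3) | reverse | filter_even

Check, running the answer program on each example:
  [-22, 1, 37] -> [-23, 0, 36] -> [-23, 0, 36] -> [-26, -3, 33] -> [33, -3, -26] -> [-26]
  [34, -8, -21, -15, 10, -45, -29] -> [33, -9, -22, -16, 9, -46, -30] -> [-46, -30, -22, -16, -9, 9, 33] -> [-49, -33, -25, -19, -12, 6, 30] -> [30, 6, -12, -19, -25, -33, -49] -> [30, 6, -12]
  [-13, 21, -25, 35, 47, 34, 27, -45, 16, 46] -> [-14, 20, -26, 34, 46, 33, 26, -46, 15, 45] -> [-46, -26, -14, 15, 20, 26, 33, 34, 45, 46] -> [-49, -29, -17, 12, 17, 23, 30, 31, 42, 43] -> [43, 42, 31, 30, 23, 17, 12, -17, -29, -49] -> [42, 30, 12]
  [-36, 0, -25, 37, -7, 35] -> [-37, -1, -26, 36, -8, 34] -> [-37, -26, -8, -1, 34, 36] -> [-40, -29, -11, -4, 31, 33] -> [33, 31, -4, -11, -29, -40] -> [-4, -40]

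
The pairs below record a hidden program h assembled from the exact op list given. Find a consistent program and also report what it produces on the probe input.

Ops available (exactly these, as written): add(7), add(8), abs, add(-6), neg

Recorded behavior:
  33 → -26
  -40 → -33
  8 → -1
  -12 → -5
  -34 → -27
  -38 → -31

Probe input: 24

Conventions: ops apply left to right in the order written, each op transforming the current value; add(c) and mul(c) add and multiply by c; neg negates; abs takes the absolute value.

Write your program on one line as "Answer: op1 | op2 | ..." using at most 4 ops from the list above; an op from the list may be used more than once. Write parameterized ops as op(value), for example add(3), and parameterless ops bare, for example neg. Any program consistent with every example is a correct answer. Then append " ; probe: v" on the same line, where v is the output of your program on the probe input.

abs | neg | add(7) ; probe: -17

Check, running the answer program on each example:
  33 -> 33 -> -33 -> -26
  -40 -> 40 -> -40 -> -33
  8 -> 8 -> -8 -> -1
  -12 -> 12 -> -12 -> -5
  -34 -> 34 -> -34 -> -27
  -38 -> 38 -> -38 -> -31
  probe: 24 -> 24 -> -24 -> -17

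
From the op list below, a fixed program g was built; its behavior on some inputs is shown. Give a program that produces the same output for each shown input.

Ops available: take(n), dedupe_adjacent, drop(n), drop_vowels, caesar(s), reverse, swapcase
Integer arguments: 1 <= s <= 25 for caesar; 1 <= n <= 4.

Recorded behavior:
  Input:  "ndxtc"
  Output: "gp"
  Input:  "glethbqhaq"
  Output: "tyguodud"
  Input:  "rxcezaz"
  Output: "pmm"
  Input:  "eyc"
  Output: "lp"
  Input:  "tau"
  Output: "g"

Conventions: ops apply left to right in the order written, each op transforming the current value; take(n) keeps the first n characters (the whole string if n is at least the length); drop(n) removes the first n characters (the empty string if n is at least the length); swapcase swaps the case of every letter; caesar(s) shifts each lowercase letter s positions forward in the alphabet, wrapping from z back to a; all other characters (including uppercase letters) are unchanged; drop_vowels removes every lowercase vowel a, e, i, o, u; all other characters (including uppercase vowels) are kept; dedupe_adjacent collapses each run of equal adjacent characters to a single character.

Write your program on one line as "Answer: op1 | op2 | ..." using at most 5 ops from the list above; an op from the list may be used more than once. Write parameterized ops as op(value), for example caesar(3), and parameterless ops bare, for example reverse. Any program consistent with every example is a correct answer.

drop_vowels | caesar(17) | drop_vowels | caesar(22)

Check, running the answer program on each example:
  "ndxtc" -> "ndxtc" -> "euokt" -> "kt" -> "gp"
  "glethbqhaq" -> "glthbqhq" -> "xckyshyh" -> "xckyshyh" -> "tyguodud"
  "rxcezaz" -> "rxczz" -> "iotqq" -> "tqq" -> "pmm"
  "eyc" -> "yc" -> "pt" -> "pt" -> "lp"
  "tau" -> "t" -> "k" -> "k" -> "g"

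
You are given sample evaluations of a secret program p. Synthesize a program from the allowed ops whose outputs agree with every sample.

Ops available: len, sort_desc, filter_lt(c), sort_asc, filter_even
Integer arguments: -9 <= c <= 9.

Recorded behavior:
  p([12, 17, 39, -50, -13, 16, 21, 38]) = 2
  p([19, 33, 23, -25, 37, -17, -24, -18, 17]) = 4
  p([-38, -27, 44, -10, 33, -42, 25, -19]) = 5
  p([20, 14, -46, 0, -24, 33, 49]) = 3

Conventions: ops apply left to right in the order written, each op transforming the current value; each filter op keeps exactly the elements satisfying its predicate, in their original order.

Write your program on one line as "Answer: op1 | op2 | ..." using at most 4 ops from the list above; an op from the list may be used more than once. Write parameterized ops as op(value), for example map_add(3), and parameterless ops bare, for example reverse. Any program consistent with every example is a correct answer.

sort_desc | filter_lt(3) | len

Check, running the answer program on each example:
  [12, 17, 39, -50, -13, 16, 21, 38] -> [39, 38, 21, 17, 16, 12, -13, -50] -> [-13, -50] -> 2
  [19, 33, 23, -25, 37, -17, -24, -18, 17] -> [37, 33, 23, 19, 17, -17, -18, -24, -25] -> [-17, -18, -24, -25] -> 4
  [-38, -27, 44, -10, 33, -42, 25, -19] -> [44, 33, 25, -10, -19, -27, -38, -42] -> [-10, -19, -27, -38, -42] -> 5
  [20, 14, -46, 0, -24, 33, 49] -> [49, 33, 20, 14, 0, -24, -46] -> [0, -24, -46] -> 3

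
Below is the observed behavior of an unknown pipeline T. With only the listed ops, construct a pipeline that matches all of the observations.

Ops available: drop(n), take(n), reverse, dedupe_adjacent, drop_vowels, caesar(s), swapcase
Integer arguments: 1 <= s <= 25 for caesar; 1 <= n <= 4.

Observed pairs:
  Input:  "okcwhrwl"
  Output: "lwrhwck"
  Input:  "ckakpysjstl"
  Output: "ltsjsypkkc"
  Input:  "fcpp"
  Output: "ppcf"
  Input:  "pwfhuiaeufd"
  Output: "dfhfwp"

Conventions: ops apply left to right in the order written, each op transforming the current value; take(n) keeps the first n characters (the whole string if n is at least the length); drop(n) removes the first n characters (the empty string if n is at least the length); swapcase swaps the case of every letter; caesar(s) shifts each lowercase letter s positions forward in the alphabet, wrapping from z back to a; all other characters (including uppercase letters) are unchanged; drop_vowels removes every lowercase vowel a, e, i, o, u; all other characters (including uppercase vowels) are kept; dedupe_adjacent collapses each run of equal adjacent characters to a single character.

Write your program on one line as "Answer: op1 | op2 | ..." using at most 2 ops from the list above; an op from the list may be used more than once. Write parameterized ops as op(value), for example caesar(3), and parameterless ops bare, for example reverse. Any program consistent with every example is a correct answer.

drop_vowels | reverse

Check, running the answer program on each example:
  "okcwhrwl" -> "kcwhrwl" -> "lwrhwck"
  "ckakpysjstl" -> "ckkpysjstl" -> "ltsjsypkkc"
  "fcpp" -> "fcpp" -> "ppcf"
  "pwfhuiaeufd" -> "pwfhfd" -> "dfhfwp"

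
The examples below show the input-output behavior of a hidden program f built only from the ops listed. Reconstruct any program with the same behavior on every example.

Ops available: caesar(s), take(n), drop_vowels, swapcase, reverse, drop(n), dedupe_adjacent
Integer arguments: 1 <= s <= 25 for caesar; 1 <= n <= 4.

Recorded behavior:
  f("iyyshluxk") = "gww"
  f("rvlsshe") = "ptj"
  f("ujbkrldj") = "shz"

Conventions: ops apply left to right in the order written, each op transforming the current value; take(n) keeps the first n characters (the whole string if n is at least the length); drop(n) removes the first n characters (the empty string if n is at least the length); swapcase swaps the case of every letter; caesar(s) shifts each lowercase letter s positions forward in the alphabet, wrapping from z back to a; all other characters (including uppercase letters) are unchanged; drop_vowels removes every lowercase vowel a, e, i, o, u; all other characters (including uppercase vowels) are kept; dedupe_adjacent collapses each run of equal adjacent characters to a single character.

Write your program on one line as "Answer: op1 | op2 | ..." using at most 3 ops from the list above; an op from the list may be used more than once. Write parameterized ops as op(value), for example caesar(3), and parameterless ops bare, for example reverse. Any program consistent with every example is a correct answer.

caesar(24) | take(3)

Check, running the answer program on each example:
  "iyyshluxk" -> "gwwqfjsvi" -> "gww"
  "rvlsshe" -> "ptjqqfc" -> "ptj"
  "ujbkrldj" -> "shzipjbh" -> "shz"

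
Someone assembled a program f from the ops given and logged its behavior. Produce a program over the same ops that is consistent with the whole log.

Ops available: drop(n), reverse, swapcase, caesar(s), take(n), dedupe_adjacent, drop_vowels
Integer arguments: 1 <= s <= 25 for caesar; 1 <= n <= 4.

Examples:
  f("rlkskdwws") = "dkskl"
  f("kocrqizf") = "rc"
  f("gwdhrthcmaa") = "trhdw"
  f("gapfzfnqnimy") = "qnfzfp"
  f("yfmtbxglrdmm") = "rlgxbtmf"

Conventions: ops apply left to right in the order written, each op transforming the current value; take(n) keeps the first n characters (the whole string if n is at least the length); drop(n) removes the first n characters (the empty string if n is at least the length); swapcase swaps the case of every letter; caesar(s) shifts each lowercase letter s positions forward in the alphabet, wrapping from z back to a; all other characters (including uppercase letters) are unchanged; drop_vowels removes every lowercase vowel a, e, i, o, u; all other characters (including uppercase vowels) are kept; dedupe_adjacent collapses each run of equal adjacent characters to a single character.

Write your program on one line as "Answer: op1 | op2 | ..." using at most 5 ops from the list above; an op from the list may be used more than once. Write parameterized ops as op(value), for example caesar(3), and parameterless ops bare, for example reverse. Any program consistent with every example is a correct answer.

drop(1) | drop_vowels | reverse | drop(3)

Check, running the answer program on each example:
  "rlkskdwws" -> "lkskdwws" -> "lkskdwws" -> "swwdkskl" -> "dkskl"
  "kocrqizf" -> "ocrqizf" -> "crqzf" -> "fzqrc" -> "rc"
  "gwdhrthcmaa" -> "wdhrthcmaa" -> "wdhrthcm" -> "mchtrhdw" -> "trhdw"
  "gapfzfnqnimy" -> "apfzfnqnimy" -> "pfzfnqnmy" -> "ymnqnfzfp" -> "qnfzfp"
  "yfmtbxglrdmm" -> "fmtbxglrdmm" -> "fmtbxglrdmm" -> "mmdrlgxbtmf" -> "rlgxbtmf"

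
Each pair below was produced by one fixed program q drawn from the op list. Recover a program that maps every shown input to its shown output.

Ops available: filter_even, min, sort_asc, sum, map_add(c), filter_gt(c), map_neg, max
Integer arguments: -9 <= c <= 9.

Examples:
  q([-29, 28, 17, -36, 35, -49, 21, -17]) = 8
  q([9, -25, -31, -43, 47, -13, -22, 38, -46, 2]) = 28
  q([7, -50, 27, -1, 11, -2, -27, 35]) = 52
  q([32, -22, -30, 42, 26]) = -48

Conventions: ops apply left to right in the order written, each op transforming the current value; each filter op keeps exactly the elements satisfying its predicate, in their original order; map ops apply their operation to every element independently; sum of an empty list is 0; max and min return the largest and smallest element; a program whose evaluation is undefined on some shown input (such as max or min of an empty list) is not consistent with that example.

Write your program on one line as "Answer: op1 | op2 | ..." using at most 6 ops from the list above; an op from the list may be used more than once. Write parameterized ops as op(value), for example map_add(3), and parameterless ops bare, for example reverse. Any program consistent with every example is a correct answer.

sort_asc | filter_even | map_neg | sort_asc | sum

Check, running the answer program on each example:
  [-29, 28, 17, -36, 35, -49, 21, -17] -> [-49, -36, -29, -17, 17, 21, 28, 35] -> [-36, 28] -> [36, -28] -> [-28, 36] -> 8
  [9, -25, -31, -43, 47, -13, -22, 38, -46, 2] -> [-46, -43, -31, -25, -22, -13, 2, 9, 38, 47] -> [-46, -22, 2, 38] -> [46, 22, -2, -38] -> [-38, -2, 22, 46] -> 28
  [7, -50, 27, -1, 11, -2, -27, 35] -> [-50, -27, -2, -1, 7, 11, 27, 35] -> [-50, -2] -> [50, 2] -> [2, 50] -> 52
  [32, -22, -30, 42, 26] -> [-30, -22, 26, 32, 42] -> [-30, -22, 26, 32, 42] -> [30, 22, -26, -32, -42] -> [-42, -32, -26, 22, 30] -> -48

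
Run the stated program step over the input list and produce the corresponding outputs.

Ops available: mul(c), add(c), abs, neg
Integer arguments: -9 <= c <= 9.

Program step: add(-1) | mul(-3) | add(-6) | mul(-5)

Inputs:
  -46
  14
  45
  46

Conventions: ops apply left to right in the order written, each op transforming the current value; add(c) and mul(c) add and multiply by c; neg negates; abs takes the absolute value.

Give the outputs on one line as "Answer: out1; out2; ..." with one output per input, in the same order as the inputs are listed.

Execution, op by op:
  -46 -> -47 -> 141 -> 135 -> -675
  14 -> 13 -> -39 -> -45 -> 225
  45 -> 44 -> -132 -> -138 -> 690
  46 -> 45 -> -135 -> -141 -> 705

-675; 225; 690; 705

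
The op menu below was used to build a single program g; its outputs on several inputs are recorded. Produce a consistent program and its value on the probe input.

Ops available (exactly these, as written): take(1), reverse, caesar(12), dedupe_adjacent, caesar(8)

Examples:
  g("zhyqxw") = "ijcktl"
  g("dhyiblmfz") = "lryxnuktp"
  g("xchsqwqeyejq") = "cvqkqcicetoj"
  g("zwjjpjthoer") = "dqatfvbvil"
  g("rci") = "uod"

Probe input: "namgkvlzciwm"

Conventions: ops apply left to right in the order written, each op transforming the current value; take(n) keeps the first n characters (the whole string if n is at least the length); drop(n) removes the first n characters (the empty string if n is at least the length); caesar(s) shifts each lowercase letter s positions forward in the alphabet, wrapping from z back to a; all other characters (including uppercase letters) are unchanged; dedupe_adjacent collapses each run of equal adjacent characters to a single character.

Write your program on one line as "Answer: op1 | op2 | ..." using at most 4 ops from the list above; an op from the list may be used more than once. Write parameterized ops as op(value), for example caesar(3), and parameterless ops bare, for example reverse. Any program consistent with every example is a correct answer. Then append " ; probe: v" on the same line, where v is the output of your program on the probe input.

dedupe_adjacent | reverse | caesar(12) ; probe: "yiuolxhwsymz"

Check, running the answer program on each example:
  "zhyqxw" -> "zhyqxw" -> "wxqyhz" -> "ijcktl"
  "dhyiblmfz" -> "dhyiblmfz" -> "zfmlbiyhd" -> "lryxnuktp"
  "xchsqwqeyejq" -> "xchsqwqeyejq" -> "qjeyeqwqshcx" -> "cvqkqcicetoj"
  "zwjjpjthoer" -> "zwjpjthoer" -> "reohtjpjwz" -> "dqatfvbvil"
  "rci" -> "rci" -> "icr" -> "uod"
  probe: "namgkvlzciwm" -> "namgkvlzciwm" -> "mwiczlvkgman" -> "yiuolxhwsymz"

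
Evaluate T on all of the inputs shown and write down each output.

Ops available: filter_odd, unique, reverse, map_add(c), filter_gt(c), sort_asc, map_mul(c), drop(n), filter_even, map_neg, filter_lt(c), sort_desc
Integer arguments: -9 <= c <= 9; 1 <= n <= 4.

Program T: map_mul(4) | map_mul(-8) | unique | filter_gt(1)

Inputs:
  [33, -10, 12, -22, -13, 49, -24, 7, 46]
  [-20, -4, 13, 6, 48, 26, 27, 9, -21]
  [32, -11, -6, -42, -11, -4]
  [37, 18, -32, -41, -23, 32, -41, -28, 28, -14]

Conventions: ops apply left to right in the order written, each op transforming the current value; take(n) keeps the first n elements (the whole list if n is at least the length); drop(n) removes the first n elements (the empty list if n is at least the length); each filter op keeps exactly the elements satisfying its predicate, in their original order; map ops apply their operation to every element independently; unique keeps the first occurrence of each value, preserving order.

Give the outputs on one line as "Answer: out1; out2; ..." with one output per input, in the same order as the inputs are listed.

[320, 704, 416, 768]; [640, 128, 672]; [352, 192, 1344, 128]; [1024, 1312, 736, 896, 448]

Execution, op by op:
  [33, -10, 12, -22, -13, 49, -24, 7, 46] -> [132, -40, 48, -88, -52, 196, -96, 28, 184] -> [-1056, 320, -384, 704, 416, -1568, 768, -224, -1472] -> [-1056, 320, -384, 704, 416, -1568, 768, -224, -1472] -> [320, 704, 416, 768]
  [-20, -4, 13, 6, 48, 26, 27, 9, -21] -> [-80, -16, 52, 24, 192, 104, 108, 36, -84] -> [640, 128, -416, -192, -1536, -832, -864, -288, 672] -> [640, 128, -416, -192, -1536, -832, -864, -288, 672] -> [640, 128, 672]
  [32, -11, -6, -42, -11, -4] -> [128, -44, -24, -168, -44, -16] -> [-1024, 352, 192, 1344, 352, 128] -> [-1024, 352, 192, 1344, 128] -> [352, 192, 1344, 128]
  [37, 18, -32, -41, -23, 32, -41, -28, 28, -14] -> [148, 72, -128, -164, -92, 128, -164, -112, 112, -56] -> [-1184, -576, 1024, 1312, 736, -1024, 1312, 896, -896, 448] -> [-1184, -576, 1024, 1312, 736, -1024, 896, -896, 448] -> [1024, 1312, 736, 896, 448]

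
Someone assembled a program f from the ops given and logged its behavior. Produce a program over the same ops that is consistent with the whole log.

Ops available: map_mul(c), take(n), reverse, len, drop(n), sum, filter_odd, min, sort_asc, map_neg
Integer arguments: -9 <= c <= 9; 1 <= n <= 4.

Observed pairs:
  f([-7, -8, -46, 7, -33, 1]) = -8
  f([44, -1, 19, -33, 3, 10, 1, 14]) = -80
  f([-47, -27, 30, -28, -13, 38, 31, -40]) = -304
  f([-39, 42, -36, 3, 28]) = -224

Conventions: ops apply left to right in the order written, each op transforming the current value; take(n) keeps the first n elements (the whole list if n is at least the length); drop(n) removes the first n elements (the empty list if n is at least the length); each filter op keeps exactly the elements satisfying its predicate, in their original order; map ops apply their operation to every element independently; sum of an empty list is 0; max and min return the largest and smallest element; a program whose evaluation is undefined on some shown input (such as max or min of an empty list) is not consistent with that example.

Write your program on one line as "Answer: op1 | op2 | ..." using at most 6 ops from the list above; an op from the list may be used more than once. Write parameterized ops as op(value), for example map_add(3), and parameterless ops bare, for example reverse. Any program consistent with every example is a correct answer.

drop(3) | map_mul(-8) | take(3) | drop(1) | min

Check, running the answer program on each example:
  [-7, -8, -46, 7, -33, 1] -> [7, -33, 1] -> [-56, 264, -8] -> [-56, 264, -8] -> [264, -8] -> -8
  [44, -1, 19, -33, 3, 10, 1, 14] -> [-33, 3, 10, 1, 14] -> [264, -24, -80, -8, -112] -> [264, -24, -80] -> [-24, -80] -> -80
  [-47, -27, 30, -28, -13, 38, 31, -40] -> [-28, -13, 38, 31, -40] -> [224, 104, -304, -248, 320] -> [224, 104, -304] -> [104, -304] -> -304
  [-39, 42, -36, 3, 28] -> [3, 28] -> [-24, -224] -> [-24, -224] -> [-224] -> -224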